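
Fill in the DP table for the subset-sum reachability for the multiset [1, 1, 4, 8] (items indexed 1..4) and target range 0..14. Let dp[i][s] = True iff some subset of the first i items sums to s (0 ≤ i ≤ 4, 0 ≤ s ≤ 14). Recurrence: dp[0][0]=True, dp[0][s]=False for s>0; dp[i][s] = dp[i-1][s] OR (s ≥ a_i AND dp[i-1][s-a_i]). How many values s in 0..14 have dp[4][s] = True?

12

i\s   0   1   2   3   4   5   6   7   8   9  10  11  12  13  14
  0   T   F   F   F   F   F   F   F   F   F   F   F   F   F   F
  1   T   T   F   F   F   F   F   F   F   F   F   F   F   F   F
  2   T   T   T   F   F   F   F   F   F   F   F   F   F   F   F
  3   T   T   T   F   T   T   T   F   F   F   F   F   F   F   F
  4   T   T   T   F   T   T   T   F   T   T   T   F   T   T   T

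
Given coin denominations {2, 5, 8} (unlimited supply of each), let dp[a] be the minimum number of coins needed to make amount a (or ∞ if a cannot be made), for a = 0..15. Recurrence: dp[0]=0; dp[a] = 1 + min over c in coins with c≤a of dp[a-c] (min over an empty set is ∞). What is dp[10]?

2

 a  0  1  2  3  4  5  6  7  8  9 10 11 12 13 14 15
dp  0  -  1  -  2  1  3  2  1  3  2  4  3  2  4  3
(- denotes ∞ / unreachable)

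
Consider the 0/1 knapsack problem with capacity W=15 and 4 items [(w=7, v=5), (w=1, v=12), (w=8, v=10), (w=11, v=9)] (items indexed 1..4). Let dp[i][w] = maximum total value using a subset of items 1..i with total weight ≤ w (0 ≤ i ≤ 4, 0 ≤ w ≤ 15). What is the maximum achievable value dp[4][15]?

i\w   0   1   2   3   4   5   6   7   8   9  10  11  12  13  14  15
  0   0   0   0   0   0   0   0   0   0   0   0   0   0   0   0   0
  1   0   0   0   0   0   0   0   5   5   5   5   5   5   5   5   5
  2   0  12  12  12  12  12  12  12  17  17  17  17  17  17  17  17
  3   0  12  12  12  12  12  12  12  17  22  22  22  22  22  22  22
  4   0  12  12  12  12  12  12  12  17  22  22  22  22  22  22  22

22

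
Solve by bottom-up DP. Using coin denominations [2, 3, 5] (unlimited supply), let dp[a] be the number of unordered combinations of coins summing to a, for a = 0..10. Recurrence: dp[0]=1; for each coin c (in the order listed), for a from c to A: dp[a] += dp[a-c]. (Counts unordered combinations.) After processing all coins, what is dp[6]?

after  coin     0     1     2     3     4     5     6     7     8     9    10
          2     1     0     1     0     1     0     1     0     1     0     1
          3     1     0     1     1     1     1     2     1     2     2     2
          5     1     0     1     1     1     2     2     2     3     3     4

2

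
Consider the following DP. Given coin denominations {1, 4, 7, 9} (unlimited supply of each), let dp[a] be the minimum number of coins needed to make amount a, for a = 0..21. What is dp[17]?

 a  0  1  2  3  4  5  6  7  8  9 10 11 12 13 14 15 16 17 18 19 20 21
dp  0  1  2  3  1  2  3  1  2  1  2  2  3  2  2  3  2  3  2  3  3  3

3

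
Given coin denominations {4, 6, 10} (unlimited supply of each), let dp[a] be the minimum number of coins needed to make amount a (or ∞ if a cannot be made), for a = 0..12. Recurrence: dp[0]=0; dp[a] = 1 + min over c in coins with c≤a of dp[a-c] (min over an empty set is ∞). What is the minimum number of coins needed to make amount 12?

 a  0  1  2  3  4  5  6  7  8  9 10 11 12
dp  0  -  -  -  1  -  1  -  2  -  1  -  2
(- denotes ∞ / unreachable)

2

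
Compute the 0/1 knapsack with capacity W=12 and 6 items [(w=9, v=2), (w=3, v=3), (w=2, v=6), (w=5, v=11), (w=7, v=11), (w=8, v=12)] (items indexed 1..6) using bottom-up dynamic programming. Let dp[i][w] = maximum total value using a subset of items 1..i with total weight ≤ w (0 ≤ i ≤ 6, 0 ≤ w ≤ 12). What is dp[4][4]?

6

i\w   0   1   2   3   4   5   6   7   8   9  10  11  12
  0   0   0   0   0   0   0   0   0   0   0   0   0   0
  1   0   0   0   0   0   0   0   0   0   2   2   2   2
  2   0   0   0   3   3   3   3   3   3   3   3   3   5
  3   0   0   6   6   6   9   9   9   9   9   9   9   9
  4   0   0   6   6   6  11  11  17  17  17  20  20  20
  5   0   0   6   6   6  11  11  17  17  17  20  20  22
  6   0   0   6   6   6  11  11  17  17  17  20  20  22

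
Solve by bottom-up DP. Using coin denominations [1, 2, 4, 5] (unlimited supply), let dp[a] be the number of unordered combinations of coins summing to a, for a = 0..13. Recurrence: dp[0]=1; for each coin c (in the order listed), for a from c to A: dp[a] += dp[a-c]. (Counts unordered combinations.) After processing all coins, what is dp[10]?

after  coin     0     1     2     3     4     5     6     7     8     9    10    11    12    13
          1     1     1     1     1     1     1     1     1     1     1     1     1     1     1
          2     1     1     2     2     3     3     4     4     5     5     6     6     7     7
          4     1     1     2     2     4     4     6     6     9     9    12    12    16    16
          5     1     1     2     2     4     5     7     8    11    13    17    19    24    27

17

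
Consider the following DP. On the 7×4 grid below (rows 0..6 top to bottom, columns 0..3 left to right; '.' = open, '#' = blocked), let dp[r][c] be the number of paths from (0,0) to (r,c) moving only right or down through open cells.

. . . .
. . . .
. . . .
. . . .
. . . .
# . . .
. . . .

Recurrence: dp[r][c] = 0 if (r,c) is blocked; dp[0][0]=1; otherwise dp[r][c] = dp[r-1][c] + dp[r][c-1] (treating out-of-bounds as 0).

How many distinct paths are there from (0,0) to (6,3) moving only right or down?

r\c   0   1   2   3
  0   1   1   1   1
  1   1   2   3   4
  2   1   3   6  10
  3   1   4  10  20
  4   1   5  15  35
  5   0   5  20  55
  6   0   5  25  80

80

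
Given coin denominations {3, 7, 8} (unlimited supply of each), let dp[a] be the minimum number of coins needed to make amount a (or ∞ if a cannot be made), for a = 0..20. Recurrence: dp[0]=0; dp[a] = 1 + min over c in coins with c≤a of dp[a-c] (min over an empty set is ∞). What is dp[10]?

2

 a  0  1  2  3  4  5  6  7  8  9 10 11 12 13 14 15 16 17 18 19 20
dp  0  -  -  1  -  -  2  1  1  3  2  2  4  3  2  2  2  3  3  3  4
(- denotes ∞ / unreachable)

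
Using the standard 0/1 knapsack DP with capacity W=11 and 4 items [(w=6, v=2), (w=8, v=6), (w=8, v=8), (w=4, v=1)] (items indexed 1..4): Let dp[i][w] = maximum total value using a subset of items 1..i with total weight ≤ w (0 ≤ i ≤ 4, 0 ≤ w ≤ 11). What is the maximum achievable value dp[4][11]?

8

i\w   0   1   2   3   4   5   6   7   8   9  10  11
  0   0   0   0   0   0   0   0   0   0   0   0   0
  1   0   0   0   0   0   0   2   2   2   2   2   2
  2   0   0   0   0   0   0   2   2   6   6   6   6
  3   0   0   0   0   0   0   2   2   8   8   8   8
  4   0   0   0   0   1   1   2   2   8   8   8   8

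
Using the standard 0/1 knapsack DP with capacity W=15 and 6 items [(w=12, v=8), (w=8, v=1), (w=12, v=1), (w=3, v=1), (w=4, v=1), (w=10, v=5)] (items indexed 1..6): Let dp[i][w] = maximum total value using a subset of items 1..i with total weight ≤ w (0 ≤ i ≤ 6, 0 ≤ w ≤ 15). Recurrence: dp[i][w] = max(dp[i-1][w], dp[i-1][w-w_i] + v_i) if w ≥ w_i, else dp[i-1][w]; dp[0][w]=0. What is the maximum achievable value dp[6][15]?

9

i\w   0   1   2   3   4   5   6   7   8   9  10  11  12  13  14  15
  0   0   0   0   0   0   0   0   0   0   0   0   0   0   0   0   0
  1   0   0   0   0   0   0   0   0   0   0   0   0   8   8   8   8
  2   0   0   0   0   0   0   0   0   1   1   1   1   8   8   8   8
  3   0   0   0   0   0   0   0   0   1   1   1   1   8   8   8   8
  4   0   0   0   1   1   1   1   1   1   1   1   2   8   8   8   9
  5   0   0   0   1   1   1   1   2   2   2   2   2   8   8   8   9
  6   0   0   0   1   1   1   1   2   2   2   5   5   8   8   8   9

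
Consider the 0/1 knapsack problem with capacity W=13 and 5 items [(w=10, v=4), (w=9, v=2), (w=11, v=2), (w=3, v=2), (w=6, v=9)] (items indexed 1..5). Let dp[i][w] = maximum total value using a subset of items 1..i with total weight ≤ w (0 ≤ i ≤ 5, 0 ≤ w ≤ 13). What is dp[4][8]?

2

i\w   0   1   2   3   4   5   6   7   8   9  10  11  12  13
  0   0   0   0   0   0   0   0   0   0   0   0   0   0   0
  1   0   0   0   0   0   0   0   0   0   0   4   4   4   4
  2   0   0   0   0   0   0   0   0   0   2   4   4   4   4
  3   0   0   0   0   0   0   0   0   0   2   4   4   4   4
  4   0   0   0   2   2   2   2   2   2   2   4   4   4   6
  5   0   0   0   2   2   2   9   9   9  11  11  11  11  11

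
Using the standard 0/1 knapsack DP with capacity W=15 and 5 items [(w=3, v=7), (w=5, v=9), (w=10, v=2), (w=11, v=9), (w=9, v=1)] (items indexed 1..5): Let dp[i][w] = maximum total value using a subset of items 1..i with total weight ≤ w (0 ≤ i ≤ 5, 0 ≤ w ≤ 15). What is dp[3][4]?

i\w   0   1   2   3   4   5   6   7   8   9  10  11  12  13  14  15
  0   0   0   0   0   0   0   0   0   0   0   0   0   0   0   0   0
  1   0   0   0   7   7   7   7   7   7   7   7   7   7   7   7   7
  2   0   0   0   7   7   9   9   9  16  16  16  16  16  16  16  16
  3   0   0   0   7   7   9   9   9  16  16  16  16  16  16  16  16
  4   0   0   0   7   7   9   9   9  16  16  16  16  16  16  16  16
  5   0   0   0   7   7   9   9   9  16  16  16  16  16  16  16  16

7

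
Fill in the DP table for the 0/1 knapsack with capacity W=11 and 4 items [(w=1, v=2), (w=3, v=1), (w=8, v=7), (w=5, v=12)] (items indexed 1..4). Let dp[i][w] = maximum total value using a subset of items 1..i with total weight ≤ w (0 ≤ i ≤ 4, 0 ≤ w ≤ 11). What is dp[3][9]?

9

i\w   0   1   2   3   4   5   6   7   8   9  10  11
  0   0   0   0   0   0   0   0   0   0   0   0   0
  1   0   2   2   2   2   2   2   2   2   2   2   2
  2   0   2   2   2   3   3   3   3   3   3   3   3
  3   0   2   2   2   3   3   3   3   7   9   9   9
  4   0   2   2   2   3  12  14  14  14  15  15  15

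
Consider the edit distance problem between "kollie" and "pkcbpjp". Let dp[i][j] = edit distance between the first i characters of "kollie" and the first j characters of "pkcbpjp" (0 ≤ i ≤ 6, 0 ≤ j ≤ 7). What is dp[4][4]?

   ''  p  k  c  b  p  j  p
''  0  1  2  3  4  5  6  7
 k  1  1  1  2  3  4  5  6
 o  2  2  2  2  3  4  5  6
 l  3  3  3  3  3  4  5  6
 l  4  4  4  4  4  4  5  6
 i  5  5  5  5  5  5  5  6
 e  6  6  6  6  6  6  6  6

4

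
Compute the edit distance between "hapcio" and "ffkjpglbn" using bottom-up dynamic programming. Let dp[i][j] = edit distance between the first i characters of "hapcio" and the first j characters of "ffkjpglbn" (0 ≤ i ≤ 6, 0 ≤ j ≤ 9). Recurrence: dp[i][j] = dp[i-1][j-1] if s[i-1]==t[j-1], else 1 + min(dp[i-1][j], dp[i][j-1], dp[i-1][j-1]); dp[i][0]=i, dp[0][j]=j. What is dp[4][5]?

5

   ''  f  f  k  j  p  g  l  b  n
''  0  1  2  3  4  5  6  7  8  9
 h  1  1  2  3  4  5  6  7  8  9
 a  2  2  2  3  4  5  6  7  8  9
 p  3  3  3  3  4  4  5  6  7  8
 c  4  4  4  4  4  5  5  6  7  8
 i  5  5  5  5  5  5  6  6  7  8
 o  6  6  6  6  6  6  6  7  7  8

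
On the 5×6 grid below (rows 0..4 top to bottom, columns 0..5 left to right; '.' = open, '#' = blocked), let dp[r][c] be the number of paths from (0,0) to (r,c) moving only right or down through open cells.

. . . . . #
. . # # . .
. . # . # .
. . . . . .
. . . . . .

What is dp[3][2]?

r\c   0   1   2   3   4   5
  0   1   1   1   1   1   0
  1   1   2   0   0   1   1
  2   1   3   0   0   0   1
  3   1   4   4   4   4   5
  4   1   5   9  13  17  22

4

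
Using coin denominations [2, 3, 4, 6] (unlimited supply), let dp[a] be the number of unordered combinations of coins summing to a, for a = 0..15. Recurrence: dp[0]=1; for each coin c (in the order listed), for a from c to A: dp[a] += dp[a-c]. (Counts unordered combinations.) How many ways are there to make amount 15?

11

after  coin     0     1     2     3     4     5     6     7     8     9    10    11    12    13    14    15
          2     1     0     1     0     1     0     1     0     1     0     1     0     1     0     1     0
          3     1     0     1     1     1     1     2     1     2     2     2     2     3     2     3     3
          4     1     0     1     1     2     1     3     2     4     3     5     4     7     5     8     7
          6     1     0     1     1     2     1     4     2     5     4     7     5    11     7    13    11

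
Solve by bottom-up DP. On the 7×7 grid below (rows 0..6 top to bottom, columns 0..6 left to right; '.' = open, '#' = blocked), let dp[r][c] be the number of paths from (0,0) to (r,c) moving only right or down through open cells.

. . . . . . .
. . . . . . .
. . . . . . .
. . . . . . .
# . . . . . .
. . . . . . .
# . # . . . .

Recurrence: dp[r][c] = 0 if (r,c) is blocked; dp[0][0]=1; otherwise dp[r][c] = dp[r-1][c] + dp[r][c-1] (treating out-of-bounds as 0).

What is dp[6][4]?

r\c   0   1   2   3   4   5   6
  0   1   1   1   1   1   1   1
  1   1   2   3   4   5   6   7
  2   1   3   6  10  15  21  28
  3   1   4  10  20  35  56  84
  4   0   4  14  34  69 125 209
  5   0   4  18  52 121 246 455
  6   0   4   0  52 173 419 874

173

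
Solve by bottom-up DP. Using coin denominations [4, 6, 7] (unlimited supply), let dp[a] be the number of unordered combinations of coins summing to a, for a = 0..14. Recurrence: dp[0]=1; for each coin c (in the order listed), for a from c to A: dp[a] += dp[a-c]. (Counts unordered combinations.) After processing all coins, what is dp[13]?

1

after  coin     0     1     2     3     4     5     6     7     8     9    10    11    12    13    14
          4     1     0     0     0     1     0     0     0     1     0     0     0     1     0     0
          6     1     0     0     0     1     0     1     0     1     0     1     0     2     0     1
          7     1     0     0     0     1     0     1     1     1     0     1     1     2     1     2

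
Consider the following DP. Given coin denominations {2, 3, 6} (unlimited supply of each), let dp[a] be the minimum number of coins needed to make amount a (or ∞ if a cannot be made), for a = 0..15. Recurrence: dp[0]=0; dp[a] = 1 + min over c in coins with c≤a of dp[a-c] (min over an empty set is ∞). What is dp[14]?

 a  0  1  2  3  4  5  6  7  8  9 10 11 12 13 14 15
dp  0  -  1  1  2  2  1  3  2  2  3  3  2  4  3  3
(- denotes ∞ / unreachable)

3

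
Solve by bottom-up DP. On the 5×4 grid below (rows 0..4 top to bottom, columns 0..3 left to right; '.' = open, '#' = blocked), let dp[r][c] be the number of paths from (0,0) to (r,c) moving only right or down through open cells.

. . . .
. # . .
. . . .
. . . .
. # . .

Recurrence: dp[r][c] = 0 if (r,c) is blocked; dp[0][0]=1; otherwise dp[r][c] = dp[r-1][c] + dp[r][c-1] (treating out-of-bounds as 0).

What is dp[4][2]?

r\c   0   1   2   3
  0   1   1   1   1
  1   1   0   1   2
  2   1   1   2   4
  3   1   2   4   8
  4   1   0   4  12

4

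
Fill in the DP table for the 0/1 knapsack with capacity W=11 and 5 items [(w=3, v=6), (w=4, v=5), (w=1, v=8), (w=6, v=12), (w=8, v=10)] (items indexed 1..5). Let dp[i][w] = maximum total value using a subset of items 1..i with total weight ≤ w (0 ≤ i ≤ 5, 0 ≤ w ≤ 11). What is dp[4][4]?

14

i\w   0   1   2   3   4   5   6   7   8   9  10  11
  0   0   0   0   0   0   0   0   0   0   0   0   0
  1   0   0   0   6   6   6   6   6   6   6   6   6
  2   0   0   0   6   6   6   6  11  11  11  11  11
  3   0   8   8   8  14  14  14  14  19  19  19  19
  4   0   8   8   8  14  14  14  20  20  20  26  26
  5   0   8   8   8  14  14  14  20  20  20  26  26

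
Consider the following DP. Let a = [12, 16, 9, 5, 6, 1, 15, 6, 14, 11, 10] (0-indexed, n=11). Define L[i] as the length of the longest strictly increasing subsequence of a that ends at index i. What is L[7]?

   i    0    1    2    3    4    5    6    7    8    9   10
a[i]   12   16    9    5    6    1   15    6   14   11   10
L[i]    1    2    1    1    2    1    3    2    3    3    3

2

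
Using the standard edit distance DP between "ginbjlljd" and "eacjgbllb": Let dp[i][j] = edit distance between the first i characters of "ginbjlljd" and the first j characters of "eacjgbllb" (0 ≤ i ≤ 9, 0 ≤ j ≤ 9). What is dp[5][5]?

5

   ''  e  a  c  j  g  b  l  l  b
''  0  1  2  3  4  5  6  7  8  9
 g  1  1  2  3  4  4  5  6  7  8
 i  2  2  2  3  4  5  5  6  7  8
 n  3  3  3  3  4  5  6  6  7  8
 b  4  4  4  4  4  5  5  6  7  7
 j  5  5  5  5  4  5  6  6  7  8
 l  6  6  6  6  5  5  6  6  6  7
 l  7  7  7  7  6  6  6  6  6  7
 j  8  8  8  8  7  7  7  7  7  7
 d  9  9  9  9  8  8  8  8  8  8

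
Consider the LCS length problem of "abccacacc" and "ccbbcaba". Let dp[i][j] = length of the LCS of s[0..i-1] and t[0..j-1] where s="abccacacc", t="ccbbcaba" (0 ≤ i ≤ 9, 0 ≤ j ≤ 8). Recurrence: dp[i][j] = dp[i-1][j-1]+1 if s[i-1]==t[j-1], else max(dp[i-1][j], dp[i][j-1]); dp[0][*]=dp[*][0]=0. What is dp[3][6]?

2

   ''  c  c  b  b  c  a  b  a
''  0  0  0  0  0  0  0  0  0
 a  0  0  0  0  0  0  1  1  1
 b  0  0  0  1  1  1  1  2  2
 c  0  1  1  1  1  2  2  2  2
 c  0  1  2  2  2  2  2  2  2
 a  0  1  2  2  2  2  3  3  3
 c  0  1  2  2  2  3  3  3  3
 a  0  1  2  2  2  3  4  4  4
 c  0  1  2  2  2  3  4  4  4
 c  0  1  2  2  2  3  4  4  4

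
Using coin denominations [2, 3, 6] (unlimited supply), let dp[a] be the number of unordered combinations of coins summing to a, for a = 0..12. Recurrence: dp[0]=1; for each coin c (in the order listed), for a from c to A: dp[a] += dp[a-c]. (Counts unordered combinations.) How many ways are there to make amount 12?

after  coin     0     1     2     3     4     5     6     7     8     9    10    11    12
          2     1     0     1     0     1     0     1     0     1     0     1     0     1
          3     1     0     1     1     1     1     2     1     2     2     2     2     3
          6     1     0     1     1     1     1     3     1     3     3     3     3     6

6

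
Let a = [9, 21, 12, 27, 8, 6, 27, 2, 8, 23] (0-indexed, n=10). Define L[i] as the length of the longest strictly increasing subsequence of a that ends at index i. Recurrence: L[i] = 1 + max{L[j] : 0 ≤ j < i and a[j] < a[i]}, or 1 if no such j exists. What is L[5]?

   i    0    1    2    3    4    5    6    7    8    9
a[i]    9   21   12   27    8    6   27    2    8   23
L[i]    1    2    2    3    1    1    3    1    2    3

1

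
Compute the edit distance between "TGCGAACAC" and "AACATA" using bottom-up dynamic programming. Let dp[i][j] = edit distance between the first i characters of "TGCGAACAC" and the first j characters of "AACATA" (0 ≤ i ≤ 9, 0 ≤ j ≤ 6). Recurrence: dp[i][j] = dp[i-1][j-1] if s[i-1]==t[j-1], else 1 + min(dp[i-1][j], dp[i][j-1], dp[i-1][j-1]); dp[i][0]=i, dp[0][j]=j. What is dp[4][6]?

5

   ''  A  A  C  A  T  A
''  0  1  2  3  4  5  6
 T  1  1  2  3  4  4  5
 G  2  2  2  3  4  5  5
 C  3  3  3  2  3  4  5
 G  4  4  4  3  3  4  5
 A  5  4  4  4  3  4  4
 A  6  5  4  5  4  4  4
 C  7  6  5  4  5  5  5
 A  8  7  6  5  4  5  5
 C  9  8  7  6  5  5  6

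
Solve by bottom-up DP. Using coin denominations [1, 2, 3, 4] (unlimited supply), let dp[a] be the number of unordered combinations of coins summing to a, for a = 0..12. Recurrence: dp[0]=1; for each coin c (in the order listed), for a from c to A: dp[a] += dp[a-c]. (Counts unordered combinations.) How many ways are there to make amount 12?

after  coin     0     1     2     3     4     5     6     7     8     9    10    11    12
          1     1     1     1     1     1     1     1     1     1     1     1     1     1
          2     1     1     2     2     3     3     4     4     5     5     6     6     7
          3     1     1     2     3     4     5     7     8    10    12    14    16    19
          4     1     1     2     3     5     6     9    11    15    18    23    27    34

34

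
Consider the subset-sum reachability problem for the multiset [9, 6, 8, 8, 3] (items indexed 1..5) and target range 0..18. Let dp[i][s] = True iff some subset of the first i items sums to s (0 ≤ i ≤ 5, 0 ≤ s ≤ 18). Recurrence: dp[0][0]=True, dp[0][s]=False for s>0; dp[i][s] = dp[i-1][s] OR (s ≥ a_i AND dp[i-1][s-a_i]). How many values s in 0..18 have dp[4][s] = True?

8

i\s   0   1   2   3   4   5   6   7   8   9  10  11  12  13  14  15  16  17  18
  0   T   F   F   F   F   F   F   F   F   F   F   F   F   F   F   F   F   F   F
  1   T   F   F   F   F   F   F   F   F   T   F   F   F   F   F   F   F   F   F
  2   T   F   F   F   F   F   T   F   F   T   F   F   F   F   F   T   F   F   F
  3   T   F   F   F   F   F   T   F   T   T   F   F   F   F   T   T   F   T   F
  4   T   F   F   F   F   F   T   F   T   T   F   F   F   F   T   T   T   T   F
  5   T   F   F   T   F   F   T   F   T   T   F   T   T   F   T   T   T   T   T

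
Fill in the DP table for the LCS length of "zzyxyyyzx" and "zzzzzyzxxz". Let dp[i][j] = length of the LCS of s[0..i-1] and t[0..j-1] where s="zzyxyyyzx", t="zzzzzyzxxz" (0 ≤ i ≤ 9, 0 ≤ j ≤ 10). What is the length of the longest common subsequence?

   ''  z  z  z  z  z  y  z  x  x  z
''  0  0  0  0  0  0  0  0  0  0  0
 z  0  1  1  1  1  1  1  1  1  1  1
 z  0  1  2  2  2  2  2  2  2  2  2
 y  0  1  2  2  2  2  3  3  3  3  3
 x  0  1  2  2  2  2  3  3  4  4  4
 y  0  1  2  2  2  2  3  3  4  4  4
 y  0  1  2  2  2  2  3  3  4  4  4
 y  0  1  2  2  2  2  3  3  4  4  4
 z  0  1  2  3  3  3  3  4  4  4  5
 x  0  1  2  3  3  3  3  4  5  5  5

5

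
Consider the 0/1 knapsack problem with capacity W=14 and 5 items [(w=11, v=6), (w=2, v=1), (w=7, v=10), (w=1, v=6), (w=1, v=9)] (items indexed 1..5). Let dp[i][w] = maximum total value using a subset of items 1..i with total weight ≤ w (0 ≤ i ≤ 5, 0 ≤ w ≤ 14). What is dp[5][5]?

i\w   0   1   2   3   4   5   6   7   8   9  10  11  12  13  14
  0   0   0   0   0   0   0   0   0   0   0   0   0   0   0   0
  1   0   0   0   0   0   0   0   0   0   0   0   6   6   6   6
  2   0   0   1   1   1   1   1   1   1   1   1   6   6   7   7
  3   0   0   1   1   1   1   1  10  10  11  11  11  11  11  11
  4   0   6   6   7   7   7   7  10  16  16  17  17  17  17  17
  5   0   9  15  15  16  16  16  16  19  25  25  26  26  26  26

16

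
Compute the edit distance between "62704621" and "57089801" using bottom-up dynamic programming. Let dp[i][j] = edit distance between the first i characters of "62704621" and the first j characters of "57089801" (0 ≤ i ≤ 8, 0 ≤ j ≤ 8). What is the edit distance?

6

   ''  5  7  0  8  9  8  0  1
''  0  1  2  3  4  5  6  7  8
 6  1  1  2  3  4  5  6  7  8
 2  2  2  2  3  4  5  6  7  8
 7  3  3  2  3  4  5  6  7  8
 0  4  4  3  2  3  4  5  6  7
 4  5  5  4  3  3  4  5  6  7
 6  6  6  5  4  4  4  5  6  7
 2  7  7  6  5  5  5  5  6  7
 1  8  8  7  6  6  6  6  6  6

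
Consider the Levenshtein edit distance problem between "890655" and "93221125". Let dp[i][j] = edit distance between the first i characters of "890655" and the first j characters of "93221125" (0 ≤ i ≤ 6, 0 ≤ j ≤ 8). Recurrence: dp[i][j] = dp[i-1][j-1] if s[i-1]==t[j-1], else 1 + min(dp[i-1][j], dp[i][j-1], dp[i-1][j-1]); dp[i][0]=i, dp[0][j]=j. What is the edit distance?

   ''  9  3  2  2  1  1  2  5
''  0  1  2  3  4  5  6  7  8
 8  1  1  2  3  4  5  6  7  8
 9  2  1  2  3  4  5  6  7  8
 0  3  2  2  3  4  5  6  7  8
 6  4  3  3  3  4  5  6  7  8
 5  5  4  4  4  4  5  6  7  7
 5  6  5  5  5  5  5  6  7  7

7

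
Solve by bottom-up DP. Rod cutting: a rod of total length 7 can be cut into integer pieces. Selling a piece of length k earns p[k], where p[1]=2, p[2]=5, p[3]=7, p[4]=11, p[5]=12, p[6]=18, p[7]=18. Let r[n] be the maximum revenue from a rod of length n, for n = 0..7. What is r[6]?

18

   n    0    1    2    3    4    5    6    7
r[n]    0    2    5    7   11   13   18   20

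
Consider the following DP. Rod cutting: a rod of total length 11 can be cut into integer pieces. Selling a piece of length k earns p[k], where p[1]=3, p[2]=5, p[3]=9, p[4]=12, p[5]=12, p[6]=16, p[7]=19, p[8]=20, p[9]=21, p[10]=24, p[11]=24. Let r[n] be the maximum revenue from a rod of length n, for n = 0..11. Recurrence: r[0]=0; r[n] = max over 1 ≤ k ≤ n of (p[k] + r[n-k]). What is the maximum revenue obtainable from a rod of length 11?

   n    0    1    2    3    4    5    6    7    8    9   10   11
r[n]    0    3    6    9   12   15   18   21   24   27   30   33

33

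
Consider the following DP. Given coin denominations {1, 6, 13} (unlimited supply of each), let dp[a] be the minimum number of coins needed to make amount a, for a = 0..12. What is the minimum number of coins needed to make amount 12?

 a  0  1  2  3  4  5  6  7  8  9 10 11 12
dp  0  1  2  3  4  5  1  2  3  4  5  6  2

2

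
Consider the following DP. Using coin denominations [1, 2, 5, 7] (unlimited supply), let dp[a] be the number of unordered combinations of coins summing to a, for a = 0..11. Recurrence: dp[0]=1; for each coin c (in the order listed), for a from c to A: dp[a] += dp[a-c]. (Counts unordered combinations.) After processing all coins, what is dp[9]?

10

after  coin     0     1     2     3     4     5     6     7     8     9    10    11
          1     1     1     1     1     1     1     1     1     1     1     1     1
          2     1     1     2     2     3     3     4     4     5     5     6     6
          5     1     1     2     2     3     4     5     6     7     8    10    11
          7     1     1     2     2     3     4     5     7     8    10    12    14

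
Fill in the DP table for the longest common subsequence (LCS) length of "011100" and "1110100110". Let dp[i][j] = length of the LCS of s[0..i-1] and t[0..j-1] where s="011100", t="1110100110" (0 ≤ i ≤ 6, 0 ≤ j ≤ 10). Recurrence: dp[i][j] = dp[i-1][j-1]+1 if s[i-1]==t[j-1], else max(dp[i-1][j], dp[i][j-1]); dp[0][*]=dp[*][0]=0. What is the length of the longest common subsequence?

5

   ''  1  1  1  0  1  0  0  1  1  0
''  0  0  0  0  0  0  0  0  0  0  0
 0  0  0  0  0  1  1  1  1  1  1  1
 1  0  1  1  1  1  2  2  2  2  2  2
 1  0  1  2  2  2  2  2  2  3  3  3
 1  0  1  2  3  3  3  3  3  3  4  4
 0  0  1  2  3  4  4  4  4  4  4  5
 0  0  1  2  3  4  4  5  5  5  5  5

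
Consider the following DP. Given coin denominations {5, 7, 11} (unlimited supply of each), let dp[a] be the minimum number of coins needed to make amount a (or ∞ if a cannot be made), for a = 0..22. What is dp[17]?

3

 a  0  1  2  3  4  5  6  7  8  9 10 11 12 13 14 15 16 17 18 19 20 21 22
dp  0  -  -  -  -  1  -  1  -  -  2  1  2  -  2  3  2  3  2  3  4  3  2
(- denotes ∞ / unreachable)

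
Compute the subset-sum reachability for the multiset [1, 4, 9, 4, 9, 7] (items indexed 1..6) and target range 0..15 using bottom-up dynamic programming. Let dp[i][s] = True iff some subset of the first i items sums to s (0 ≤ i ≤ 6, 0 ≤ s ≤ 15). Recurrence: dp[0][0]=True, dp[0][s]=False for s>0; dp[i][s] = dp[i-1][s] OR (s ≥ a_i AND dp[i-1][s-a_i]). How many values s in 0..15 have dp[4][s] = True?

i\s   0   1   2   3   4   5   6   7   8   9  10  11  12  13  14  15
  0   T   F   F   F   F   F   F   F   F   F   F   F   F   F   F   F
  1   T   T   F   F   F   F   F   F   F   F   F   F   F   F   F   F
  2   T   T   F   F   T   T   F   F   F   F   F   F   F   F   F   F
  3   T   T   F   F   T   T   F   F   F   T   T   F   F   T   T   F
  4   T   T   F   F   T   T   F   F   T   T   T   F   F   T   T   F
  5   T   T   F   F   T   T   F   F   T   T   T   F   F   T   T   F
  6   T   T   F   F   T   T   F   T   T   T   T   T   T   T   T   T

9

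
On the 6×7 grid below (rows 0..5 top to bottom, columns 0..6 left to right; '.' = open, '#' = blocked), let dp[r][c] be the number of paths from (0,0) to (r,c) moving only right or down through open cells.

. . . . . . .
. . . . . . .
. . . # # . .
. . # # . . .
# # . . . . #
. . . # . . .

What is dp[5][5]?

6

r\c   0   1   2   3   4   5   6
  0   1   1   1   1   1   1   1
  1   1   2   3   4   5   6   7
  2   1   3   6   0   0   6  13
  3   1   4   0   0   0   6  19
  4   0   0   0   0   0   6   0
  5   0   0   0   0   0   6   6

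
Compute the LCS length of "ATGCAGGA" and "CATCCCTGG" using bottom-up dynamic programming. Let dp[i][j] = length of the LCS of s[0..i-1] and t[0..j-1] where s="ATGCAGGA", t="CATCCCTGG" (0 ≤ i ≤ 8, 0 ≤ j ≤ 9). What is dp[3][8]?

   ''  C  A  T  C  C  C  T  G  G
''  0  0  0  0  0  0  0  0  0  0
 A  0  0  1  1  1  1  1  1  1  1
 T  0  0  1  2  2  2  2  2  2  2
 G  0  0  1  2  2  2  2  2  3  3
 C  0  1  1  2  3  3  3  3  3  3
 A  0  1  2  2  3  3  3  3  3  3
 G  0  1  2  2  3  3  3  3  4  4
 G  0  1  2  2  3  3  3  3  4  5
 A  0  1  2  2  3  3  3  3  4  5

3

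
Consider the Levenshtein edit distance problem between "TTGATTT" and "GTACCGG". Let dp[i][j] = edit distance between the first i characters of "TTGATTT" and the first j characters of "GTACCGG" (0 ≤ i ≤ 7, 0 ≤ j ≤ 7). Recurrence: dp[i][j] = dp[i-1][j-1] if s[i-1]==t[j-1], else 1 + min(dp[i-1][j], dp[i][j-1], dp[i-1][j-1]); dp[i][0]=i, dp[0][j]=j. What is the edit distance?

   ''  G  T  A  C  C  G  G
''  0  1  2  3  4  5  6  7
 T  1  1  1  2  3  4  5  6
 T  2  2  1  2  3  4  5  6
 G  3  2  2  2  3  4  4  5
 A  4  3  3  2  3  4  5  5
 T  5  4  3  3  3  4  5  6
 T  6  5  4  4  4  4  5  6
 T  7  6  5  5  5  5  5  6

6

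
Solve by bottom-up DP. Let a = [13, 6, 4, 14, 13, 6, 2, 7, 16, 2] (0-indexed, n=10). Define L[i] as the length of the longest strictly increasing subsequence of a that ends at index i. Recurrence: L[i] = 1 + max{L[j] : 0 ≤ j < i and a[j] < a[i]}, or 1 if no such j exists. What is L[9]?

1

   i    0    1    2    3    4    5    6    7    8    9
a[i]   13    6    4   14   13    6    2    7   16    2
L[i]    1    1    1    2    2    2    1    3    4    1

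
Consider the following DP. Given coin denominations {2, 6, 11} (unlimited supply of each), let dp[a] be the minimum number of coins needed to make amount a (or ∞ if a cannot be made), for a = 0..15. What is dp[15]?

3

 a  0  1  2  3  4  5  6  7  8  9 10 11 12 13 14 15
dp  0  -  1  -  2  -  1  -  2  -  3  1  2  2  3  3
(- denotes ∞ / unreachable)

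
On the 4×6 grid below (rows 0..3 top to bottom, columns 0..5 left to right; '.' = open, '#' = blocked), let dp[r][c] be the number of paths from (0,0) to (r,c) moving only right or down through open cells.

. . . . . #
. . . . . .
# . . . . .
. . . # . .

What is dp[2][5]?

19

r\c   0   1   2   3   4   5
  0   1   1   1   1   1   0
  1   1   2   3   4   5   5
  2   0   2   5   9  14  19
  3   0   2   7   0  14  33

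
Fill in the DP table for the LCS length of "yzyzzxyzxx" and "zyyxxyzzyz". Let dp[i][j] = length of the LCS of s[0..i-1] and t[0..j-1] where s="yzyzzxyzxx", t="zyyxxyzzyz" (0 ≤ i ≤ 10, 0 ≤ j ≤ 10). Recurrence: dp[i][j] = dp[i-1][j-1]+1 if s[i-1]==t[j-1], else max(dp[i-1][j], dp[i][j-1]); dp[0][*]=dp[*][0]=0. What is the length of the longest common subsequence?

6

   ''  z  y  y  x  x  y  z  z  y  z
''  0  0  0  0  0  0  0  0  0  0  0
 y  0  0  1  1  1  1  1  1  1  1  1
 z  0  1  1  1  1  1  1  2  2  2  2
 y  0  1  2  2  2  2  2  2  2  3  3
 z  0  1  2  2  2  2  2  3  3  3  4
 z  0  1  2  2  2  2  2  3  4  4  4
 x  0  1  2  2  3  3  3  3  4  4  4
 y  0  1  2  3  3  3  4  4  4  5  5
 z  0  1  2  3  3  3  4  5  5  5  6
 x  0  1  2  3  4  4  4  5  5  5  6
 x  0  1  2  3  4  5  5  5  5  5  6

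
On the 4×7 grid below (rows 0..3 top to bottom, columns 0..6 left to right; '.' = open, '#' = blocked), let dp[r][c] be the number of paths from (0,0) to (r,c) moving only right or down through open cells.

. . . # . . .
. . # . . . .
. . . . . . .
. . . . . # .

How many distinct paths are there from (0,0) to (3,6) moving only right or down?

3

r\c   0   1   2   3   4   5   6
  0   1   1   1   0   0   0   0
  1   1   2   0   0   0   0   0
  2   1   3   3   3   3   3   3
  3   1   4   7  10  13   0   3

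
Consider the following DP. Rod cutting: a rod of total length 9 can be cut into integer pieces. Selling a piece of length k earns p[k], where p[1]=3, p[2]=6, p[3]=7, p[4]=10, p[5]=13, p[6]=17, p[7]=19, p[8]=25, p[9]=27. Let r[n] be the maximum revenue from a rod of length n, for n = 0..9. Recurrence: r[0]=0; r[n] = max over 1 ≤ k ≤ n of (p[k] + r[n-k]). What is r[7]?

21

   n    0    1    2    3    4    5    6    7    8    9
r[n]    0    3    6    9   12   15   18   21   25   28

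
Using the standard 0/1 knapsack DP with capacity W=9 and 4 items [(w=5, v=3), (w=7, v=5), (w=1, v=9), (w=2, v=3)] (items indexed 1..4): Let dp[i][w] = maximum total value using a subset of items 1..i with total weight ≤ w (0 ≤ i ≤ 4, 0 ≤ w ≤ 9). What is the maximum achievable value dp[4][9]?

15

i\w   0   1   2   3   4   5   6   7   8   9
  0   0   0   0   0   0   0   0   0   0   0
  1   0   0   0   0   0   3   3   3   3   3
  2   0   0   0   0   0   3   3   5   5   5
  3   0   9   9   9   9   9  12  12  14  14
  4   0   9   9  12  12  12  12  12  15  15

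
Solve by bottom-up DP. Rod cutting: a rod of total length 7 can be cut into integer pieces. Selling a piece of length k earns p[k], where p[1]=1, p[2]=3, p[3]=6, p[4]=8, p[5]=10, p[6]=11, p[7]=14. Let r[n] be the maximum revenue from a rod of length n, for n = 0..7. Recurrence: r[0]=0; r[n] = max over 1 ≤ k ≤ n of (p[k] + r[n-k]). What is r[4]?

8

   n    0    1    2    3    4    5    6    7
r[n]    0    1    3    6    8   10   12   14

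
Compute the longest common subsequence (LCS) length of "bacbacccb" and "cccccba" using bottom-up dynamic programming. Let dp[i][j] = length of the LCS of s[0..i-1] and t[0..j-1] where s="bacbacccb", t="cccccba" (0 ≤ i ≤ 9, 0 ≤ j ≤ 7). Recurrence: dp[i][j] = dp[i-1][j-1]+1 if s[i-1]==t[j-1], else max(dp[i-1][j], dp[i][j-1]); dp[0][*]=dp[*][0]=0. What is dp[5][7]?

   ''  c  c  c  c  c  b  a
''  0  0  0  0  0  0  0  0
 b  0  0  0  0  0  0  1  1
 a  0  0  0  0  0  0  1  2
 c  0  1  1  1  1  1  1  2
 b  0  1  1  1  1  1  2  2
 a  0  1  1  1  1  1  2  3
 c  0  1  2  2  2  2  2  3
 c  0  1  2  3  3  3  3  3
 c  0  1  2  3  4  4  4  4
 b  0  1  2  3  4  4  5  5

3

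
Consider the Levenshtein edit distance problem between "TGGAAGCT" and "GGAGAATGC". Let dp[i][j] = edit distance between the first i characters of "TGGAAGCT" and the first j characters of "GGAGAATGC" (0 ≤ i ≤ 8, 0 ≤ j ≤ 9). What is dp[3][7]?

5

   ''  G  G  A  G  A  A  T  G  C
''  0  1  2  3  4  5  6  7  8  9
 T  1  1  2  3  4  5  6  6  7  8
 G  2  1  1  2  3  4  5  6  6  7
 G  3  2  1  2  2  3  4  5  6  7
 A  4  3  2  1  2  2  3  4  5  6
 A  5  4  3  2  2  2  2  3  4  5
 G  6  5  4  3  2  3  3  3  3  4
 C  7  6  5  4  3  3  4  4  4  3
 T  8  7  6  5  4  4  4  4  5  4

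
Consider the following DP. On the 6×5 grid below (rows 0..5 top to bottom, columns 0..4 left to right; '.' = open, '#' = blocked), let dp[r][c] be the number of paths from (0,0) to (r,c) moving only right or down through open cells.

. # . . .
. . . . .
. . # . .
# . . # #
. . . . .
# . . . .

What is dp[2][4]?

2

r\c   0   1   2   3   4
  0   1   0   0   0   0
  1   1   1   1   1   1
  2   1   2   0   1   2
  3   0   2   2   0   0
  4   0   2   4   4   4
  5   0   2   6  10  14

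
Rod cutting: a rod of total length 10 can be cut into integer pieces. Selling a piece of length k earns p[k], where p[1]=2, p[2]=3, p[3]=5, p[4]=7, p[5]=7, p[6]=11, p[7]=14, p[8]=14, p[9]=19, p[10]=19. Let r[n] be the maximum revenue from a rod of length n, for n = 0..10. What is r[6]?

   n    0    1    2    3    4    5    6    7    8    9   10
r[n]    0    2    4    6    8   10   12   14   16   19   21

12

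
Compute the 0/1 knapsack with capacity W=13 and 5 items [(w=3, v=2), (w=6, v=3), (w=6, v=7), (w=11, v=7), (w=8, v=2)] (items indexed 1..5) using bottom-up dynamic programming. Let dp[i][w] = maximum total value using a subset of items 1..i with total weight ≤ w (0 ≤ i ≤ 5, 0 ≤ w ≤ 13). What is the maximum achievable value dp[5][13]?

10

i\w   0   1   2   3   4   5   6   7   8   9  10  11  12  13
  0   0   0   0   0   0   0   0   0   0   0   0   0   0   0
  1   0   0   0   2   2   2   2   2   2   2   2   2   2   2
  2   0   0   0   2   2   2   3   3   3   5   5   5   5   5
  3   0   0   0   2   2   2   7   7   7   9   9   9  10  10
  4   0   0   0   2   2   2   7   7   7   9   9   9  10  10
  5   0   0   0   2   2   2   7   7   7   9   9   9  10  10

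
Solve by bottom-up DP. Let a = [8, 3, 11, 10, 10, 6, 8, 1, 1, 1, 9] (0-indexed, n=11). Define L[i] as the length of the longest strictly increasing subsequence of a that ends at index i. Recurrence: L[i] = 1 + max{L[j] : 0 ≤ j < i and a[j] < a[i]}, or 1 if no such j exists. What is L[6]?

3

   i    0    1    2    3    4    5    6    7    8    9   10
a[i]    8    3   11   10   10    6    8    1    1    1    9
L[i]    1    1    2    2    2    2    3    1    1    1    4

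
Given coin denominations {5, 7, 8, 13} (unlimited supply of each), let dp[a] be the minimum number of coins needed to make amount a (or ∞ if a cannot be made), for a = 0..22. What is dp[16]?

 a  0  1  2  3  4  5  6  7  8  9 10 11 12 13 14 15 16 17 18 19 20 21 22
dp  0  -  -  -  -  1  -  1  1  -  2  -  2  1  2  2  2  3  2  3  2  2  3
(- denotes ∞ / unreachable)

2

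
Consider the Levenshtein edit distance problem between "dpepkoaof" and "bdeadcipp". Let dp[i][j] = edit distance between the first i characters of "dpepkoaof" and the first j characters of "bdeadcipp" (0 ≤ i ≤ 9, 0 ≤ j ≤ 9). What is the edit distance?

8

   ''  b  d  e  a  d  c  i  p  p
''  0  1  2  3  4  5  6  7  8  9
 d  1  1  1  2  3  4  5  6  7  8
 p  2  2  2  2  3  4  5  6  6  7
 e  3  3  3  2  3  4  5  6  7  7
 p  4  4  4  3  3  4  5  6  6  7
 k  5  5  5  4  4  4  5  6  7  7
 o  6  6  6  5  5  5  5  6  7  8
 a  7  7  7  6  5  6  6  6  7  8
 o  8  8  8  7  6  6  7  7  7  8
 f  9  9  9  8  7  7  7  8  8  8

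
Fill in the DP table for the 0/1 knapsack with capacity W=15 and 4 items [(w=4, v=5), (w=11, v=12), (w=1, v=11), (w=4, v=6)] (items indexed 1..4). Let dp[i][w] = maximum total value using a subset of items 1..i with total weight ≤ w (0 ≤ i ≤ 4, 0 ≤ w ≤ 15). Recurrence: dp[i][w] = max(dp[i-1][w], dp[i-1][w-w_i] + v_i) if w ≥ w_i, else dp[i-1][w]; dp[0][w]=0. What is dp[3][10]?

16

i\w   0   1   2   3   4   5   6   7   8   9  10  11  12  13  14  15
  0   0   0   0   0   0   0   0   0   0   0   0   0   0   0   0   0
  1   0   0   0   0   5   5   5   5   5   5   5   5   5   5   5   5
  2   0   0   0   0   5   5   5   5   5   5   5  12  12  12  12  17
  3   0  11  11  11  11  16  16  16  16  16  16  16  23  23  23  23
  4   0  11  11  11  11  17  17  17  17  22  22  22  23  23  23  23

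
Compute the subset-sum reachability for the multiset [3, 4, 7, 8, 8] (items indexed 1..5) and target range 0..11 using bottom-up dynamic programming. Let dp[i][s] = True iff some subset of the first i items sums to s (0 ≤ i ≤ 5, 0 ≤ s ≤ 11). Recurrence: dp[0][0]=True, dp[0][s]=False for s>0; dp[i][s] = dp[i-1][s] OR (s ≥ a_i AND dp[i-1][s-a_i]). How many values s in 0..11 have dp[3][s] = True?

6

i\s   0   1   2   3   4   5   6   7   8   9  10  11
  0   T   F   F   F   F   F   F   F   F   F   F   F
  1   T   F   F   T   F   F   F   F   F   F   F   F
  2   T   F   F   T   T   F   F   T   F   F   F   F
  3   T   F   F   T   T   F   F   T   F   F   T   T
  4   T   F   F   T   T   F   F   T   T   F   T   T
  5   T   F   F   T   T   F   F   T   T   F   T   T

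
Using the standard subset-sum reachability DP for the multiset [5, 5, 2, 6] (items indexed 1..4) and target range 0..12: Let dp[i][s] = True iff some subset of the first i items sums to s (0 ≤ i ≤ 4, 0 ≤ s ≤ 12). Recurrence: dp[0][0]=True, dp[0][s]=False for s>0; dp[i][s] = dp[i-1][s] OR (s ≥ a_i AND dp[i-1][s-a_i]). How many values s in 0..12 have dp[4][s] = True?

9

i\s   0   1   2   3   4   5   6   7   8   9  10  11  12
  0   T   F   F   F   F   F   F   F   F   F   F   F   F
  1   T   F   F   F   F   T   F   F   F   F   F   F   F
  2   T   F   F   F   F   T   F   F   F   F   T   F   F
  3   T   F   T   F   F   T   F   T   F   F   T   F   T
  4   T   F   T   F   F   T   T   T   T   F   T   T   T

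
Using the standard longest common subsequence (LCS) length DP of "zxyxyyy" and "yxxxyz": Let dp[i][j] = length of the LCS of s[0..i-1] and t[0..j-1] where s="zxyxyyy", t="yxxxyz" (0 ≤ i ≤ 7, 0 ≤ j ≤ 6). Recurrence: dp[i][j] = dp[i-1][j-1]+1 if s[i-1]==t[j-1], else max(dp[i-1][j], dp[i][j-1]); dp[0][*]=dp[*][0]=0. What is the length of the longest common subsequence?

   ''  y  x  x  x  y  z
''  0  0  0  0  0  0  0
 z  0  0  0  0  0  0  1
 x  0  0  1  1  1  1  1
 y  0  1  1  1  1  2  2
 x  0  1  2  2  2  2  2
 y  0  1  2  2  2  3  3
 y  0  1  2  2  2  3  3
 y  0  1  2  2  2  3  3

3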